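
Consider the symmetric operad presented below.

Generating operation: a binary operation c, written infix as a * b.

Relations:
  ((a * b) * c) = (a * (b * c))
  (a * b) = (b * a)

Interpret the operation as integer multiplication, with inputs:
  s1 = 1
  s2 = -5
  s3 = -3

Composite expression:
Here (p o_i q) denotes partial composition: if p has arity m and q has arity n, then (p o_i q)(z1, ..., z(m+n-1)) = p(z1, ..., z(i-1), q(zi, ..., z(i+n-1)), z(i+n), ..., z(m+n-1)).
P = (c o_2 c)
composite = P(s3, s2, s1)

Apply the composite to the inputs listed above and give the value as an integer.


15


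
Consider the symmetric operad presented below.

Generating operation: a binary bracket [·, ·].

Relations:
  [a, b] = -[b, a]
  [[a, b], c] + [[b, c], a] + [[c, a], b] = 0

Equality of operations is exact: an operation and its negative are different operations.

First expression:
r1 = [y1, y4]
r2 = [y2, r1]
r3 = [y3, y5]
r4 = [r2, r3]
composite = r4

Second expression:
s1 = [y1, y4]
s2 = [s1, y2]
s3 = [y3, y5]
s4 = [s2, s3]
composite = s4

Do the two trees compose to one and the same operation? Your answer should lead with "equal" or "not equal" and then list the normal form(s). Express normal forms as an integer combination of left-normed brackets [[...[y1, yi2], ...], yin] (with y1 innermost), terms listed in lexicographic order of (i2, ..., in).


not equal: they reduce to -[[[[y1, y4], y2], y3], y5] + [[[[y1, y4], y2], y5], y3] and [[[[y1, y4], y2], y3], y5] - [[[[y1, y4], y2], y5], y3]


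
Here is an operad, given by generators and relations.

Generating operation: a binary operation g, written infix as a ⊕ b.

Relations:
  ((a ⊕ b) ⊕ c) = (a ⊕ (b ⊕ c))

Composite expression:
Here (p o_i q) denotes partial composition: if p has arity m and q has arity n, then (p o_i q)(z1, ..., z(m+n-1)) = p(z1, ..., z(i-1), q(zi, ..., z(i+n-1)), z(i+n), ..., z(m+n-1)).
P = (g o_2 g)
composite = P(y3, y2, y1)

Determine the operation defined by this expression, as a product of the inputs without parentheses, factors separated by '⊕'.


y3 ⊕ y2 ⊕ y1


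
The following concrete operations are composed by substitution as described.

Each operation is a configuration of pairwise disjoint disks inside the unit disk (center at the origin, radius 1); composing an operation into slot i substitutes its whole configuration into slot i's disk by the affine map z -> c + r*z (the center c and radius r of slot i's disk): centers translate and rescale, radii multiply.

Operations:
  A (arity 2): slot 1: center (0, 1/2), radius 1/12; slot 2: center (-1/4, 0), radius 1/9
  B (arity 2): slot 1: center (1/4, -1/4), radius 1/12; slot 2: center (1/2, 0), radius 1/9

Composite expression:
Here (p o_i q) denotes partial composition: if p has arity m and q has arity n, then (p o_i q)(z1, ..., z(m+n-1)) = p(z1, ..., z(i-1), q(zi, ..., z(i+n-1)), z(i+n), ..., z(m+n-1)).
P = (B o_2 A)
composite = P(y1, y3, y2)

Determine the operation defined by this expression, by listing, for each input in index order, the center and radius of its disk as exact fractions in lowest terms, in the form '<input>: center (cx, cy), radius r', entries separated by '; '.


y1: center (1/4, -1/4), radius 1/12; y2: center (17/36, 0), radius 1/81; y3: center (1/2, 1/18), radius 1/108

Follow each y-input down from B: c' goes to c + r*c', radius to r*r'.
y1: after 1 affine step, its disk has center (1/4, -1/4), radius 1/12
y3: after 2 affine steps, its disk has center (1/2, 1/18), radius 1/108
y2: after 2 affine steps, its disk has center (17/36, 0), radius 1/81


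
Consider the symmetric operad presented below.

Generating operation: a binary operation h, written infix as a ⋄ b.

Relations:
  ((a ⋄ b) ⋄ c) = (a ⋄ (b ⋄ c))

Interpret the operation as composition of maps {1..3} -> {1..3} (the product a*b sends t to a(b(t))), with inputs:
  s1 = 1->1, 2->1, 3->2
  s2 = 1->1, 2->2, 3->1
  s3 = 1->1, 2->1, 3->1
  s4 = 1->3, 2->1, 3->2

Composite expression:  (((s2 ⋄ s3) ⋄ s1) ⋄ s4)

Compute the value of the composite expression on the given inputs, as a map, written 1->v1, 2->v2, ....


1->1, 2->1, 3->1

(s2 ⋄ s3) = 1->1, 2->1, 3->1
((s2 ⋄ s3) ⋄ s1) = 1->1, 2->1, 3->1
(((s2 ⋄ s3) ⋄ s1) ⋄ s4) = 1->1, 2->1, 3->1


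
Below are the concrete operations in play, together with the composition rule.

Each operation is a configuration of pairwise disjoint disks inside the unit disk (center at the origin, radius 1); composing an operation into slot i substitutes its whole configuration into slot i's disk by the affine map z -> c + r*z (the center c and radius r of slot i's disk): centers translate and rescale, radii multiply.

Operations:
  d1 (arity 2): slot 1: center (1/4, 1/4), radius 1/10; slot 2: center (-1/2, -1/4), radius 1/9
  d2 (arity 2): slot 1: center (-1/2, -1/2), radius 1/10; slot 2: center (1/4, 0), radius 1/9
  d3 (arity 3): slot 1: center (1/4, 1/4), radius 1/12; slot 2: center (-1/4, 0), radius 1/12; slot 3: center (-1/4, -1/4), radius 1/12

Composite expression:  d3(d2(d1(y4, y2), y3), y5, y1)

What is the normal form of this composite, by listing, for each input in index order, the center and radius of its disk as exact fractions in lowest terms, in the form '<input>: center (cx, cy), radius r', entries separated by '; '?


Only the slot chain above each y matters under d3; compose those maps.
input y4: applying the 3 nested substitutions gives center (101/480, 101/480), radius 1/1200
input y2: applying the 3 nested substitutions gives center (49/240, 33/160), radius 1/1080
input y3: applying the 2 nested substitutions gives center (13/48, 1/4), radius 1/108
input y5: applying the 1 nested substitution gives center (-1/4, 0), radius 1/12
input y1: applying the 1 nested substitution gives center (-1/4, -1/4), radius 1/12

y1: center (-1/4, -1/4), radius 1/12; y2: center (49/240, 33/160), radius 1/1080; y3: center (13/48, 1/4), radius 1/108; y4: center (101/480, 101/480), radius 1/1200; y5: center (-1/4, 0), radius 1/12


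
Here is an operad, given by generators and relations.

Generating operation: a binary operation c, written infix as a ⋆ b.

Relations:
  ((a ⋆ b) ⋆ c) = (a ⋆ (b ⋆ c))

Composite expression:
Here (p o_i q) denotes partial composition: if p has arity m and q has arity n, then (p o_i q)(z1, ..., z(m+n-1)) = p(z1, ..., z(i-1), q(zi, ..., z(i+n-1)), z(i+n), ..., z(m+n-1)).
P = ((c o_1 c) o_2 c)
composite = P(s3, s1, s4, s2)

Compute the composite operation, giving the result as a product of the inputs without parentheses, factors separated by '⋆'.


s3 ⋆ s1 ⋆ s4 ⋆ s2

Under associativity of c, the answer is the s's in reading order.
(s1 ⋆ s4) linearizes to s1 ⋆ s4
(s3 ⋆ (s1 ⋆ s4)) linearizes to s3 ⋆ s1 ⋆ s4
((s3 ⋆ (s1 ⋆ s4)) ⋆ s2) linearizes to s3 ⋆ s1 ⋆ s4 ⋆ s2


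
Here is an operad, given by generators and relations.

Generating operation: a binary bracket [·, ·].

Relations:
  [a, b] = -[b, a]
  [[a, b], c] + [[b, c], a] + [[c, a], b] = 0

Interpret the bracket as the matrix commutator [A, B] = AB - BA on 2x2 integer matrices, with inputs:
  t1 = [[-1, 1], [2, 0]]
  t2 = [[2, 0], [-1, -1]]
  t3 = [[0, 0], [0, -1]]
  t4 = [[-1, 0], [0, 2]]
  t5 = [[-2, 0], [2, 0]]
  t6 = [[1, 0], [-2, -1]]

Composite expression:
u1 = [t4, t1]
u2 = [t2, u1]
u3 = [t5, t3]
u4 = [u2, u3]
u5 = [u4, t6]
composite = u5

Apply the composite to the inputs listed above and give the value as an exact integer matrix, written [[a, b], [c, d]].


[[0, 0], [-48, 0]]


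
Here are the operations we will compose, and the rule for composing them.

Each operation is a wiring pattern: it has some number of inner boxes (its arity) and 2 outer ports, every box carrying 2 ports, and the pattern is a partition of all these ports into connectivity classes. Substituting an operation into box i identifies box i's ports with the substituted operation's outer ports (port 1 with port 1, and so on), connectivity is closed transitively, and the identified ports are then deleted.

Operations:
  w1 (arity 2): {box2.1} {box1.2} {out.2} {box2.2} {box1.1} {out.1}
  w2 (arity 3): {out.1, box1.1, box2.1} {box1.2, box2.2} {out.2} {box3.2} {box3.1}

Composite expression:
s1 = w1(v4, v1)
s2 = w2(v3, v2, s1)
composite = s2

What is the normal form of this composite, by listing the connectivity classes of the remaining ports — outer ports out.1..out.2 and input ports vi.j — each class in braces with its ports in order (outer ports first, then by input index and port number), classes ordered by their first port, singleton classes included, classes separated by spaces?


{out.1, v2.1, v3.1} {out.2} {v1.1} {v1.2} {v2.2, v3.2} {v4.1} {v4.2}

Substituting into w2 glues patterns; closure does the rest.
the subtree at w1 composes to {out.1} {out.2} {v1.1} {v1.2} {v4.1} {v4.2} on (v4, v1); out.j = own outer ports
the subtree at w2 composes to {out.1, v2.1, v3.1} {out.2} {v1.1} {v1.2} {v2.2, v3.2} {v4.1} {v4.2} on (v3, v2, v4, v1); out.j = own outer ports


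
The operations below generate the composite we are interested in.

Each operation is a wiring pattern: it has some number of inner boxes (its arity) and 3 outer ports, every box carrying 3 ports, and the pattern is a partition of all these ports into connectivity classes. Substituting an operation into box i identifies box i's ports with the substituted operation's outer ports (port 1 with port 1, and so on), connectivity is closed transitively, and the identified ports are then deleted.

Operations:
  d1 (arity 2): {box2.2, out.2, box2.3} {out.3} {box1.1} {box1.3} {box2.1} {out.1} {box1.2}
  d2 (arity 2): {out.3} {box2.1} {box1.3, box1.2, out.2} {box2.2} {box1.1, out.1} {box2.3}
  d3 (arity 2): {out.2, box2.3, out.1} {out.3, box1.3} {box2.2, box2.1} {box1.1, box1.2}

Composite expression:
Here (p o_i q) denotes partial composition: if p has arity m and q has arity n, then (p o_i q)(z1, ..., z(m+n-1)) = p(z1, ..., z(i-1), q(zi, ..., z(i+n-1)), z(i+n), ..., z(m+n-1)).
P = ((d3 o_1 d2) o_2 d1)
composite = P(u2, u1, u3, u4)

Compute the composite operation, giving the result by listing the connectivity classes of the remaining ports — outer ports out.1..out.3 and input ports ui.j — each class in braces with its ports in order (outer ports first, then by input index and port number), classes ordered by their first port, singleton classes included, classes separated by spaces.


{out.1, out.2, u4.3} {out.3} {u1.1} {u1.2} {u1.3} {u2.1, u2.2, u2.3} {u3.1} {u3.2, u3.3} {u4.1, u4.2}

Substituting into d3 glues patterns; closure does the rest.
through d1, on inputs (u1, u3): {out.1} {out.2, u3.2, u3.3} {out.3} {u1.1} {u1.2} {u1.3} {u3.1} (out.j = stage outer ports)
through d2, on inputs (u2, u1, u3): {out.1, u2.1} {out.2, u2.2, u2.3} {out.3} {u1.1} {u1.2} {u1.3} {u3.1} {u3.2, u3.3} (out.j = stage outer ports)
through d3, on inputs (u2, u1, u3, u4): {out.1, out.2, u4.3} {out.3} {u1.1} {u1.2} {u1.3} {u2.1, u2.2, u2.3} {u3.1} {u3.2, u3.3} {u4.1, u4.2} (out.j = stage outer ports)


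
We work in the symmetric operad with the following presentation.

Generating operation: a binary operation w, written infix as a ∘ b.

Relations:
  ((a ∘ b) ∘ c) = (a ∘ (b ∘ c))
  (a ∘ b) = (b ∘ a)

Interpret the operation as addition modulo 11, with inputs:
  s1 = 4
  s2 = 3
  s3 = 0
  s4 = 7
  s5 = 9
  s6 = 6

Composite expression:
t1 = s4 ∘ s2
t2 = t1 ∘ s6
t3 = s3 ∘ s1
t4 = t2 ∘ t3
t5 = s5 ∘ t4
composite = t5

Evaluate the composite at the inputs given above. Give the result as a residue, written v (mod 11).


7 (mod 11)

(s4 ∘ s2) = 10
((s4 ∘ s2) ∘ s6) = 5
(s3 ∘ s1) = 4
(((s4 ∘ s2) ∘ s6) ∘ (s3 ∘ s1)) = 9
(s5 ∘ (((s4 ∘ s2) ∘ s6) ∘ (s3 ∘ s1))) = 7


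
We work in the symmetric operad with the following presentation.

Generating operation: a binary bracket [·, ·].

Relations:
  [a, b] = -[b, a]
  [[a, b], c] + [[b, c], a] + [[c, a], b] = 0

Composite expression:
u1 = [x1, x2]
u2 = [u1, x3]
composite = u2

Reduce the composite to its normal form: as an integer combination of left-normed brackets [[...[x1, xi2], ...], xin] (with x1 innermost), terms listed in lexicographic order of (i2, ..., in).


[[x1, x2], x3]

Left-normed coefficients sit on the x1-initial expansion words.
Composite bracket: [[x1, x2], x3]
Expanding via [a, b] = ab - ba: 4 signed words (2^2 = 4).
Keep just the words that open with x1:
  x1x2x3 (sign +1) contributes +[[x1, x2], x3]


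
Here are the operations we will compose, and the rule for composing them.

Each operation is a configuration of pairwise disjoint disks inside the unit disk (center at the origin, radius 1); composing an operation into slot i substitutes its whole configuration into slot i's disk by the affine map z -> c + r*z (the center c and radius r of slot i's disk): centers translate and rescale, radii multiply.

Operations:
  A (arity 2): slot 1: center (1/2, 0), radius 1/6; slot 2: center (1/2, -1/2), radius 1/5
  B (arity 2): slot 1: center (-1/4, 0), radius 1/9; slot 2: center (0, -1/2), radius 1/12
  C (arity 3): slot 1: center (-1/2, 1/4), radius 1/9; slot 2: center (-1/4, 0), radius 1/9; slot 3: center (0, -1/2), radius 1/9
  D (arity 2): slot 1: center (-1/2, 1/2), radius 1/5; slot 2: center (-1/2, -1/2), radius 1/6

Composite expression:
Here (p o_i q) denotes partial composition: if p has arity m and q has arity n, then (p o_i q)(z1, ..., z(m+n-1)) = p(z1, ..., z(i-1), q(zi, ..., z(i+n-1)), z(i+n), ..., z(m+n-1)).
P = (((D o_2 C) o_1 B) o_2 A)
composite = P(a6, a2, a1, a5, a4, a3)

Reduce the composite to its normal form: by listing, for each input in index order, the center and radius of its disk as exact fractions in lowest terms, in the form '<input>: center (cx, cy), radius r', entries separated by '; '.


Only the slot chain above each a matters under D; compose those maps.
for a6, the 2-step affine chain lands on center (-11/20, 1/2), radius 1/45
for a2, the 3-step affine chain lands on center (-59/120, 2/5), radius 1/360
for a1, the 3-step affine chain lands on center (-59/120, 47/120), radius 1/300
for a5, the 2-step affine chain lands on center (-7/12, -11/24), radius 1/54
for a4, the 2-step affine chain lands on center (-13/24, -1/2), radius 1/54
for a3, the 2-step affine chain lands on center (-1/2, -7/12), radius 1/54

a1: center (-59/120, 47/120), radius 1/300; a2: center (-59/120, 2/5), radius 1/360; a3: center (-1/2, -7/12), radius 1/54; a4: center (-13/24, -1/2), radius 1/54; a5: center (-7/12, -11/24), radius 1/54; a6: center (-11/20, 1/2), radius 1/45


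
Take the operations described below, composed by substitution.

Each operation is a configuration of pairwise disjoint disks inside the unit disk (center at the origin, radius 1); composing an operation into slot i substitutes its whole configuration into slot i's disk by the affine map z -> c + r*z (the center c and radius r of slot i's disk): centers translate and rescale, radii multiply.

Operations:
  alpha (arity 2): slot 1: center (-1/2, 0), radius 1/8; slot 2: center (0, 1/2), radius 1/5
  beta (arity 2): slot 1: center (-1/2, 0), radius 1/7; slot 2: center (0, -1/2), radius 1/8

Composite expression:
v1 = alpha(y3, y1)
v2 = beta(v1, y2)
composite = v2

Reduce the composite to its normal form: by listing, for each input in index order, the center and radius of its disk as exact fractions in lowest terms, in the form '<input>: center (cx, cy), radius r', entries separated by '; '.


Nesting under beta composes maps z -> c + r*z down each y-path.
y3 passes through 2 substitutions, ending at center (-4/7, 0), radius 1/56
y1 passes through 2 substitutions, ending at center (-1/2, 1/14), radius 1/35
y2 passes through 1 substitution, ending at center (0, -1/2), radius 1/8

y1: center (-1/2, 1/14), radius 1/35; y2: center (0, -1/2), radius 1/8; y3: center (-4/7, 0), radius 1/56


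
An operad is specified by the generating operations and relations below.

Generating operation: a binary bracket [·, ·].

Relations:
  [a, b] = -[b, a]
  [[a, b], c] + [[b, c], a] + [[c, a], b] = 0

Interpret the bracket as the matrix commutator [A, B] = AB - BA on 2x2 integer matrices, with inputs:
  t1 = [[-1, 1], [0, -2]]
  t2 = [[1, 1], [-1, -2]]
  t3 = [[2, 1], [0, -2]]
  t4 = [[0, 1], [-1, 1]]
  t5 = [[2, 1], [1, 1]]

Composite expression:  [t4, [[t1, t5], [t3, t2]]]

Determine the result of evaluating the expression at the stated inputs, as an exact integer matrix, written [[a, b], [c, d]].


[[-4, -4], [-8, 4]]

[t1, t5] = [[1, 0], [-1, -1]]
[t3, t2] = [[-1, 1], [4, 1]]
[[t1, t5], [t3, t2]] = [[1, 2], [-6, -1]]
[t4, [[t1, t5], [t3, t2]]] = [[-4, -4], [-8, 4]]


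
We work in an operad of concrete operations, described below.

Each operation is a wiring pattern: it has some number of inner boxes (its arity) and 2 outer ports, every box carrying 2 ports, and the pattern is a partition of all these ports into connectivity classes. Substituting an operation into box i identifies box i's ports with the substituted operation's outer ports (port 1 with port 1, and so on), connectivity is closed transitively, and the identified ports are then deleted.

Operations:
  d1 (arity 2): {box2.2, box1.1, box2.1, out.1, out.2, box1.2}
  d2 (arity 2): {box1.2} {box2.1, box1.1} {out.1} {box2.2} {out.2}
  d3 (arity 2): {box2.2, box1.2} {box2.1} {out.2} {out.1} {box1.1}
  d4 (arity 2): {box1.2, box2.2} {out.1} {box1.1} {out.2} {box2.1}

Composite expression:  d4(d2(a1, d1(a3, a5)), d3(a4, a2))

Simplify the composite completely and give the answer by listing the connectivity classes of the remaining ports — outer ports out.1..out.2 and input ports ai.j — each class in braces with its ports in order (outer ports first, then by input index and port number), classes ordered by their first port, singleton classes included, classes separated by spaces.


Substituting into d4 glues patterns; closure does the rest.
composing d1 on (a3, a5), with out.j its own outer ports: {out.1, out.2, a3.1, a3.2, a5.1, a5.2}
composing d2 on (a1, a3, a5), with out.j its own outer ports: {out.1} {out.2} {a1.1, a3.1, a3.2, a5.1, a5.2} {a1.2}
composing d3 on (a4, a2), with out.j its own outer ports: {out.1} {out.2} {a2.1} {a2.2, a4.2} {a4.1}
composing d4 on (a1, a3, a5, a4, a2), with out.j its own outer ports: {out.1} {out.2} {a1.1, a3.1, a3.2, a5.1, a5.2} {a1.2} {a2.1} {a2.2, a4.2} {a4.1}

{out.1} {out.2} {a1.1, a3.1, a3.2, a5.1, a5.2} {a1.2} {a2.1} {a2.2, a4.2} {a4.1}


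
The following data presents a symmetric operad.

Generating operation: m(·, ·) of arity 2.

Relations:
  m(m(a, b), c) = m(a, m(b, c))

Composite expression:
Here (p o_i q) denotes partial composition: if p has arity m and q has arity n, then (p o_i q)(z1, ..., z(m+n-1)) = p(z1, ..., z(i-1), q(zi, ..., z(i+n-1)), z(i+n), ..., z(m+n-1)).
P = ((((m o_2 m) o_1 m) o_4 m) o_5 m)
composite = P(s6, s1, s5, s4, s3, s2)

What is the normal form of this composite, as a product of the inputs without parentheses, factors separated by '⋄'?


The m-tree's shape is irrelevant; the s-reading-order decides.
m(s6, s1) spells out as s6 ⋄ s1
m(s3, s2) spells out as s3 ⋄ s2
m(s4, m(s3, s2)) spells out as s4 ⋄ s3 ⋄ s2
m(s5, m(s4, m(s3, s2))) spells out as s5 ⋄ s4 ⋄ s3 ⋄ s2
m(m(s6, s1), m(s5, m(s4, m(s3, s2)))) spells out as s6 ⋄ s1 ⋄ s5 ⋄ s4 ⋄ s3 ⋄ s2

s6 ⋄ s1 ⋄ s5 ⋄ s4 ⋄ s3 ⋄ s2


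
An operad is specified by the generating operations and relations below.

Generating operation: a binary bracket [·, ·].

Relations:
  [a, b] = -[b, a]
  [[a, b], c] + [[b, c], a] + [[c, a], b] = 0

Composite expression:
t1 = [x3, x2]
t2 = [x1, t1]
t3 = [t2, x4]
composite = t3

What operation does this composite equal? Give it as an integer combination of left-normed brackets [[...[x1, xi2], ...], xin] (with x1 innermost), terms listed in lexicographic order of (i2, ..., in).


-[[[x1, x2], x3], x4] + [[[x1, x3], x2], x4]

Expand each bracket as ab - ba; the x1-initial words give the coefficients.
Composite bracket: [[x1, [x3, x2]], x4]
Each bracket splits as ab - ba, giving 8 signed words (2^3 = 8).
Only words starting with x1 matter:
  x1x2x3x4 appears with sign -1, giving the term -[[[x1, x2], x3], x4]
  x1x3x2x4 appears with sign +1, giving the term +[[[x1, x3], x2], x4]


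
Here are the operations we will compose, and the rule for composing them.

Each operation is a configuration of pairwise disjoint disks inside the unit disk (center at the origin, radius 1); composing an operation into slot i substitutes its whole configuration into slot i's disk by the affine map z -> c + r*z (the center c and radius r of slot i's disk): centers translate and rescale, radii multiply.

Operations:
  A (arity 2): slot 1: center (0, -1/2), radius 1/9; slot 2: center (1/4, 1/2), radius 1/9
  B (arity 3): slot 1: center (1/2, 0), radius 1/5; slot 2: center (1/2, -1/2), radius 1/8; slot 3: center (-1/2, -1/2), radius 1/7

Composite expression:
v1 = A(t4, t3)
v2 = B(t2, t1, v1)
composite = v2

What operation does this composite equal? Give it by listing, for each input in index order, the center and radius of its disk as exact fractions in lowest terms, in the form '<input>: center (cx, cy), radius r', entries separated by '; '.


Each t-disk chains the slot maps above it in B; radii multiply.
tracing t2 down its 1-map path: center (1/2, 0), radius 1/5
tracing t1 down its 1-map path: center (1/2, -1/2), radius 1/8
tracing t4 down its 2-map path: center (-1/2, -4/7), radius 1/63
tracing t3 down its 2-map path: center (-13/28, -3/7), radius 1/63

t1: center (1/2, -1/2), radius 1/8; t2: center (1/2, 0), radius 1/5; t3: center (-13/28, -3/7), radius 1/63; t4: center (-1/2, -4/7), radius 1/63


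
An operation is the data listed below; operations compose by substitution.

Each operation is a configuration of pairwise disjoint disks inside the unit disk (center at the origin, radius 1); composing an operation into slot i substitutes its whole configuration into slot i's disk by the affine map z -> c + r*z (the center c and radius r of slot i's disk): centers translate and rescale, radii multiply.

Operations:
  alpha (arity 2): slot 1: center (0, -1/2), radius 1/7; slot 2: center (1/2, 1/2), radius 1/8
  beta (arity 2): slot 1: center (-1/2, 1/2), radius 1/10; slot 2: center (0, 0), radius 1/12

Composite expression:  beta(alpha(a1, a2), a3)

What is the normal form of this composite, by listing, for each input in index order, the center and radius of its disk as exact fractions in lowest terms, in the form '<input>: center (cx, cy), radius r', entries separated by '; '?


a1: center (-1/2, 9/20), radius 1/70; a2: center (-9/20, 11/20), radius 1/80; a3: center (0, 0), radius 1/12


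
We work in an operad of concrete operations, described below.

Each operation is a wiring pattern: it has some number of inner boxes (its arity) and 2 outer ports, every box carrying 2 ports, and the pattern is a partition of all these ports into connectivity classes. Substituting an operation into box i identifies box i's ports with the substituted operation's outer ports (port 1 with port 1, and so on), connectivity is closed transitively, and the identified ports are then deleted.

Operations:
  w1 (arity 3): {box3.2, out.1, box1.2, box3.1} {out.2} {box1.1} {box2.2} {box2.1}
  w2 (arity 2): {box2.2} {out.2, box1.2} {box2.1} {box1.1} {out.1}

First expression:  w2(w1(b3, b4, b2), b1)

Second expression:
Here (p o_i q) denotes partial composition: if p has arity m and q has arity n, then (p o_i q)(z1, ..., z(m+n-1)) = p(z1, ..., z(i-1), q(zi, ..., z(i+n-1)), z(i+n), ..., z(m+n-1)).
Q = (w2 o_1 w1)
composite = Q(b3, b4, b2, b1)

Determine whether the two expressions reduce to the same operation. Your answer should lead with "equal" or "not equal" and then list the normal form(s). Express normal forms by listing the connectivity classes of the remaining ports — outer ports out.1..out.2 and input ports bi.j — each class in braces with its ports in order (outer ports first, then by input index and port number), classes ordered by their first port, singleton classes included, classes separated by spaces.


equal; both compose to {out.1} {out.2} {b1.1} {b1.2} {b2.1, b2.2, b3.2} {b3.1} {b4.1} {b4.2}


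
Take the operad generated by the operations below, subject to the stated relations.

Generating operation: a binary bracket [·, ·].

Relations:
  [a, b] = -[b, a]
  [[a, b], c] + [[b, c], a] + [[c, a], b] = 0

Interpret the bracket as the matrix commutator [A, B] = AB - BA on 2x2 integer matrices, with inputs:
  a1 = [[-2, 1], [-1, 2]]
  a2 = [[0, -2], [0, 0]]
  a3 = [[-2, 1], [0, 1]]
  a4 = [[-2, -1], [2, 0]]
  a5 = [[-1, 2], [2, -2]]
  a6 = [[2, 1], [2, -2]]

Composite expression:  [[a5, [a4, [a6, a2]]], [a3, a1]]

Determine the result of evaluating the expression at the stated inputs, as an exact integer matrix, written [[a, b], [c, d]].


[[72, -112], [-192, -72]]

[a6, a2] = [[4, -8], [0, -4]]
[a4, [a6, a2]] = [[16, 24], [16, -16]]
[a5, [a4, [a6, a2]]] = [[-16, -40], [48, 16]]
[a3, a1] = [[-1, 1], [-3, 1]]
[[a5, [a4, [a6, a2]]], [a3, a1]] = [[72, -112], [-192, -72]]


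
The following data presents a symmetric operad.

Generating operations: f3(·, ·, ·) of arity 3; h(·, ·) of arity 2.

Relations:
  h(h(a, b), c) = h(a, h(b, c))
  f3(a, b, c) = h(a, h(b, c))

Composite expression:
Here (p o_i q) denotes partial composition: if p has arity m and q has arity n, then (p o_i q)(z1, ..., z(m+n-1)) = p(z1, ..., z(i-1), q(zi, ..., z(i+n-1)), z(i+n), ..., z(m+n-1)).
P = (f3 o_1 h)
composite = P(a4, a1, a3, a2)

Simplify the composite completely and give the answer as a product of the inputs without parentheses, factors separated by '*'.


a4 * a1 * a3 * a2

The f3-tree's shape is irrelevant; the a-reading-order decides.
h(a4, a1) reduces to a4 * a1
f3(h(a4, a1), a3, a2) reduces to a4 * a1 * a3 * a2


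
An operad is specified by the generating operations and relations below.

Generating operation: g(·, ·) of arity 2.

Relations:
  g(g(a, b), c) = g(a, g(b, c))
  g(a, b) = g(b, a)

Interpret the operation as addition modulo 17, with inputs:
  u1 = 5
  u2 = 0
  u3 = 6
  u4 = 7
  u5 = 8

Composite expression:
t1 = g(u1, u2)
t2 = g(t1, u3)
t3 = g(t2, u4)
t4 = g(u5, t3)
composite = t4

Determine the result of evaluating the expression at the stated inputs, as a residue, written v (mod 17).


9 (mod 17)

g(u1, u2) = 5
g(g(u1, u2), u3) = 11
g(g(g(u1, u2), u3), u4) = 1
g(u5, g(g(g(u1, u2), u3), u4)) = 9


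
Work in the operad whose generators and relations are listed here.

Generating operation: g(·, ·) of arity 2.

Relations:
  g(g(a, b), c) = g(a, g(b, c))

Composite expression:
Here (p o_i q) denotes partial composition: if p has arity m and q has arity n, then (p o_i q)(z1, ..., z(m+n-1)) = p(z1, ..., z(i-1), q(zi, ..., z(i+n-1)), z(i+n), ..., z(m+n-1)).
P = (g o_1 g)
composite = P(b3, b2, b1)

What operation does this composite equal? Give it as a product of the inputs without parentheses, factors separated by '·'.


All parenthesizations of g agree; list the b-inputs left to right.
g(b3, b2) collapses to b3 · b2
g(g(b3, b2), b1) collapses to b3 · b2 · b1

b3 · b2 · b1


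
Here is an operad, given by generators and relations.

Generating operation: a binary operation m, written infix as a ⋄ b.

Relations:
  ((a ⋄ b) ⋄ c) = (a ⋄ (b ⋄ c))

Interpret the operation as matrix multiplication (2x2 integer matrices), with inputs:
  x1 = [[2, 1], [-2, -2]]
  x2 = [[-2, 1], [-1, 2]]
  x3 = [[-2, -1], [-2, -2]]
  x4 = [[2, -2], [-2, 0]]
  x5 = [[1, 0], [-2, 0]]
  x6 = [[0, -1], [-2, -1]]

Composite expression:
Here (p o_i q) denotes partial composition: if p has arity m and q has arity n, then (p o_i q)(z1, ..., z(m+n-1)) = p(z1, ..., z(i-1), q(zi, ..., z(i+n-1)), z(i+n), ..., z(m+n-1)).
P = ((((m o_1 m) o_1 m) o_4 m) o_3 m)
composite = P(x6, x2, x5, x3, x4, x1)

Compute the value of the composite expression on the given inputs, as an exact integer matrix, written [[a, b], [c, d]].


[[-60, -50], [-156, -130]]

(x6 ⋄ x2) = [[1, -2], [5, -4]]
(x5 ⋄ x3) = [[-2, -1], [4, 2]]
((x6 ⋄ x2) ⋄ (x5 ⋄ x3)) = [[-10, -5], [-26, -13]]
(x4 ⋄ x1) = [[8, 6], [-4, -2]]
(((x6 ⋄ x2) ⋄ (x5 ⋄ x3)) ⋄ (x4 ⋄ x1)) = [[-60, -50], [-156, -130]]


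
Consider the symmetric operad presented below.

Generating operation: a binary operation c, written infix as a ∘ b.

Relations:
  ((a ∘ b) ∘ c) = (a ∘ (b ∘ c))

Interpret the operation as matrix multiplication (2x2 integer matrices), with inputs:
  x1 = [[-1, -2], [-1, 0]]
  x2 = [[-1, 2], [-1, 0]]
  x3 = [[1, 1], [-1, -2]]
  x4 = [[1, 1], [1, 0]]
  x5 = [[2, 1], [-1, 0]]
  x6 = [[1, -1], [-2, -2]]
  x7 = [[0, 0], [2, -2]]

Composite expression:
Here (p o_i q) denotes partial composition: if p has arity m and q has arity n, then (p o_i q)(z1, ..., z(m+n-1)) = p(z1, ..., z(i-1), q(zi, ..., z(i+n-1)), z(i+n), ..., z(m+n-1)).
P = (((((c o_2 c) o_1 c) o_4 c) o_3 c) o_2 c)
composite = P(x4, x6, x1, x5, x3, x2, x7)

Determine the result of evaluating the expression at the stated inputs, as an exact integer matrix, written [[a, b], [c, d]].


[[8, -8], [8, -8]]

(x6 ∘ x1) = [[0, -2], [4, 4]]
(x4 ∘ (x6 ∘ x1)) = [[4, 2], [0, -2]]
(x5 ∘ x3) = [[1, 0], [-1, -1]]
(x2 ∘ x7) = [[4, -4], [0, 0]]
((x5 ∘ x3) ∘ (x2 ∘ x7)) = [[4, -4], [-4, 4]]
((x4 ∘ (x6 ∘ x1)) ∘ ((x5 ∘ x3) ∘ (x2 ∘ x7))) = [[8, -8], [8, -8]]


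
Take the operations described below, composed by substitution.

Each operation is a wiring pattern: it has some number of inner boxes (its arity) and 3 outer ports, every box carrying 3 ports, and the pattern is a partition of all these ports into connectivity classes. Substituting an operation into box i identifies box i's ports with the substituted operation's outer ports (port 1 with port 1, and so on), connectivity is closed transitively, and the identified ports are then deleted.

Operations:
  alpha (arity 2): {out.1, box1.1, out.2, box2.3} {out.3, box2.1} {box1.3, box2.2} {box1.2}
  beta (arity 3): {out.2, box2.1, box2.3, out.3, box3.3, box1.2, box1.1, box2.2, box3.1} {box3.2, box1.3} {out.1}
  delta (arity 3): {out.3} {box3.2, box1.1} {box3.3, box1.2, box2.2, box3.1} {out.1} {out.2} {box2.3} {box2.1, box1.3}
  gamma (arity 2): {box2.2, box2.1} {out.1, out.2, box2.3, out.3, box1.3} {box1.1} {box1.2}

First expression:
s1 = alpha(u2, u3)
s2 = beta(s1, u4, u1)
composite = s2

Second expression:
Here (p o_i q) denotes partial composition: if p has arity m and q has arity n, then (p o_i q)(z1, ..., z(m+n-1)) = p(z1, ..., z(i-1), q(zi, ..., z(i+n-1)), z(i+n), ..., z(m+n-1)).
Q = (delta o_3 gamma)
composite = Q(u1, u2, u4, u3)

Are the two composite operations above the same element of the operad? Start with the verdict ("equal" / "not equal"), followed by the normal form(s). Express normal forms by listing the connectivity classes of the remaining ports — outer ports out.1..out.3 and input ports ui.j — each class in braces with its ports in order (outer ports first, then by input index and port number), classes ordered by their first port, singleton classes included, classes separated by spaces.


not equal — first {out.1} {out.2, out.3, u1.1, u1.3, u2.1, u3.3, u4.1, u4.2, u4.3} {u1.2, u3.1} {u2.2} {u2.3, u3.2}, second {out.1} {out.2} {out.3} {u1.1, u1.2, u2.2, u3.3, u4.3} {u1.3, u2.1} {u2.3} {u3.1, u3.2} {u4.1} {u4.2}

Reducing the first expression gives {out.1} {out.2, out.3, u1.1, u1.3, u2.1, u3.3, u4.1, u4.2, u4.3} {u1.2, u3.1} {u2.2} {u2.3, u3.2}
Reducing the second expression gives {out.1} {out.2} {out.3} {u1.1, u1.2, u2.2, u3.3, u4.3} {u1.3, u2.1} {u2.3} {u3.1, u3.2} {u4.1} {u4.2}
No match — not equal.


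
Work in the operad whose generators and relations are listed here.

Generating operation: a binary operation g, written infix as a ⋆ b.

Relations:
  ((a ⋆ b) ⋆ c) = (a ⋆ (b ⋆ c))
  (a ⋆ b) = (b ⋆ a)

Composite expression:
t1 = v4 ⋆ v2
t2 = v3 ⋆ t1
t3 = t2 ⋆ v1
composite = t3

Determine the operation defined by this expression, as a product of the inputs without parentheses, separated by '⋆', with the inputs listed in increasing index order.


v1 ⋆ v2 ⋆ v3 ⋆ v4

With g associative and commutative, the v-input set is all that matters.
(v4 ⋆ v2) spells out as v4 ⋆ v2
(v3 ⋆ (v4 ⋆ v2)) spells out as v3 ⋆ v4 ⋆ v2
((v3 ⋆ (v4 ⋆ v2)) ⋆ v1) spells out as v3 ⋆ v4 ⋆ v2 ⋆ v1
the factors in increasing index order: v1 ⋆ v2 ⋆ v3 ⋆ v4


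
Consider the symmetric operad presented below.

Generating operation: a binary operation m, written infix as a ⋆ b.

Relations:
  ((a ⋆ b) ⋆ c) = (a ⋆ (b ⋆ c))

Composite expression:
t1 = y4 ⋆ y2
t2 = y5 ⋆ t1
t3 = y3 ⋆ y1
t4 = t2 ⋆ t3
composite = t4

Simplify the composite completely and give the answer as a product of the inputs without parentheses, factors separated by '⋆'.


y5 ⋆ y4 ⋆ y2 ⋆ y3 ⋆ y1


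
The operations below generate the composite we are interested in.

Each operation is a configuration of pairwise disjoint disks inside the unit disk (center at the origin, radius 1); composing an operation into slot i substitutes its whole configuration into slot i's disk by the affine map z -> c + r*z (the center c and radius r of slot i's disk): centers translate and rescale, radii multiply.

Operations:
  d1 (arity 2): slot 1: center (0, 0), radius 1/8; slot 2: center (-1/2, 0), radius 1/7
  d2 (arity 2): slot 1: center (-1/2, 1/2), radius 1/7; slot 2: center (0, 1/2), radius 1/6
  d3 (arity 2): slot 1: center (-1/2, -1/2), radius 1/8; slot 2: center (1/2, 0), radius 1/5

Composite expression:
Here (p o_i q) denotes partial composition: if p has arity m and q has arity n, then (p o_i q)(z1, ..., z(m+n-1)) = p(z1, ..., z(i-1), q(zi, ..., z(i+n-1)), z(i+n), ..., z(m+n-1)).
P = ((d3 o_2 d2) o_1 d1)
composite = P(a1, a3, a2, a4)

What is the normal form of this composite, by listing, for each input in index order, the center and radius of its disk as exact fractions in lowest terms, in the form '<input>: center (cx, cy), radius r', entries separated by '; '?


a1: center (-1/2, -1/2), radius 1/64; a2: center (2/5, 1/10), radius 1/35; a3: center (-9/16, -1/2), radius 1/56; a4: center (1/2, 1/10), radius 1/30


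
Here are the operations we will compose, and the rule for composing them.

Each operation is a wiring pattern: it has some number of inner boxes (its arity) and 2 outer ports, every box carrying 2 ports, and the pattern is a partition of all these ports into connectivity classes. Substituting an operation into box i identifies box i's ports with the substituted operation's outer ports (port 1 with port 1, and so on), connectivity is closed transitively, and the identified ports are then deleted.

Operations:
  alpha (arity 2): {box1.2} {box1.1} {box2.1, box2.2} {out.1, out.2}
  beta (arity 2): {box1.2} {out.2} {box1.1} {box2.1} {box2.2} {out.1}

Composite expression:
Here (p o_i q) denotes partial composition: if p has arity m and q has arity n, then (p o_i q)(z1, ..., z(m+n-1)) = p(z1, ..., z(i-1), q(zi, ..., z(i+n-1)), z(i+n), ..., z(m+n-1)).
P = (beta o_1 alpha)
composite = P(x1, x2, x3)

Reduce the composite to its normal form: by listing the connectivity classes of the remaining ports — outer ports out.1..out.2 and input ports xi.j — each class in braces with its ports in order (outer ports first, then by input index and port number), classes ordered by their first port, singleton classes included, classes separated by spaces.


{out.1} {out.2} {x1.1} {x1.2} {x2.1, x2.2} {x3.1} {x3.2}

After gluing at beta, chains via deleted ports link the x-ports.
stage alpha: inputs (x1, x2), connectivity {out.1, out.2} {x1.1} {x1.2} {x2.1, x2.2}, out.j its boundary
stage beta: inputs (x1, x2, x3), connectivity {out.1} {out.2} {x1.1} {x1.2} {x2.1, x2.2} {x3.1} {x3.2}, out.j its boundary


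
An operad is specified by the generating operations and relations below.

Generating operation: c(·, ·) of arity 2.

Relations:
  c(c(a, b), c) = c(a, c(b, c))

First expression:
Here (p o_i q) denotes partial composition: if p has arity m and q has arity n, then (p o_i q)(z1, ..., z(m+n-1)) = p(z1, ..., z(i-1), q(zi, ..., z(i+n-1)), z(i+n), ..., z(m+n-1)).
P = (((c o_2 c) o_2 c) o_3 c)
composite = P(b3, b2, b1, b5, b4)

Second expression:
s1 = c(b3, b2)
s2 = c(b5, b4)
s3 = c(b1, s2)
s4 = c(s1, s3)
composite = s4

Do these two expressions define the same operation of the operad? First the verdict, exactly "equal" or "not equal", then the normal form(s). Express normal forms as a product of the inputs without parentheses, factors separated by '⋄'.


equal; both compose to b3 ⋄ b2 ⋄ b1 ⋄ b5 ⋄ b4


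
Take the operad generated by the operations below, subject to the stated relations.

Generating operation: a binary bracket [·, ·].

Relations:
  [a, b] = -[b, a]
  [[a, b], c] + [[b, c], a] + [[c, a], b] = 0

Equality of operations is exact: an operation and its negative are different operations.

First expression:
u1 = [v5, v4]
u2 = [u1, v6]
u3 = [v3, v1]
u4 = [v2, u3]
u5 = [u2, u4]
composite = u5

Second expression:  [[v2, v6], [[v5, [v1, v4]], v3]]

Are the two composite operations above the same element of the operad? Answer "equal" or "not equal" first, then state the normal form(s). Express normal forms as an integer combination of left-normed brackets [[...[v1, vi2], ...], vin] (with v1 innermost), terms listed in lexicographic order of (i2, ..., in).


Normal form of the first expression: [[[[[v1, v3], v2], v4], v5], v6] - [[[[[v1, v3], v2], v5], v4], v6] - [[[[[v1, v3], v2], v6], v4], v5] + [[[[[v1, v3], v2], v6], v5], v4]
Normal form of the second expression: [[[[[v1, v4], v5], v3], v2], v6] - [[[[[v1, v4], v5], v3], v6], v2]
No match — not equal.

not equal; first: [[[[[v1, v3], v2], v4], v5], v6] - [[[[[v1, v3], v2], v5], v4], v6] - [[[[[v1, v3], v2], v6], v4], v5] + [[[[[v1, v3], v2], v6], v5], v4]; second: [[[[[v1, v4], v5], v3], v2], v6] - [[[[[v1, v4], v5], v3], v6], v2]


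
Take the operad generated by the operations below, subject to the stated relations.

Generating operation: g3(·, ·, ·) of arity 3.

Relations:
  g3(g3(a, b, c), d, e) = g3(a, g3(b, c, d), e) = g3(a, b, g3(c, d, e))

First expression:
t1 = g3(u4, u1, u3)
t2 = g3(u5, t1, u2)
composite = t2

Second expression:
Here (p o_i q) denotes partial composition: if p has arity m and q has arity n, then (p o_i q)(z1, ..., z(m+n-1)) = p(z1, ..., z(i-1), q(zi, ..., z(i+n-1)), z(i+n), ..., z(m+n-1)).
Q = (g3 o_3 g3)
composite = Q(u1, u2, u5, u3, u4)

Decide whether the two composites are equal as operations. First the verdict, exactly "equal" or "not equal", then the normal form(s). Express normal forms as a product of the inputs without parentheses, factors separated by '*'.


not equal — first u5 * u4 * u1 * u3 * u2, second u1 * u2 * u5 * u3 * u4

Reducing the first expression gives u5 * u4 * u1 * u3 * u2
Reducing the second expression gives u1 * u2 * u5 * u3 * u4
No match — not equal.


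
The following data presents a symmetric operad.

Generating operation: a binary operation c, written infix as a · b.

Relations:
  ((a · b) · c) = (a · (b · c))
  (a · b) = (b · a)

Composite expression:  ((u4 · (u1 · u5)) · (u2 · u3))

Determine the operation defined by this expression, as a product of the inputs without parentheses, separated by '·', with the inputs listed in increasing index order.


u1 · u2 · u3 · u4 · u5

Reordering under c is free, so list the u-inputs canonically.
(u1 · u5) unparenthesizes to u1 · u5
(u4 · (u1 · u5)) unparenthesizes to u4 · u1 · u5
(u2 · u3) unparenthesizes to u2 · u3
((u4 · (u1 · u5)) · (u2 · u3)) unparenthesizes to u4 · u1 · u5 · u2 · u3
rearranged into index order: u1 · u2 · u3 · u4 · u5


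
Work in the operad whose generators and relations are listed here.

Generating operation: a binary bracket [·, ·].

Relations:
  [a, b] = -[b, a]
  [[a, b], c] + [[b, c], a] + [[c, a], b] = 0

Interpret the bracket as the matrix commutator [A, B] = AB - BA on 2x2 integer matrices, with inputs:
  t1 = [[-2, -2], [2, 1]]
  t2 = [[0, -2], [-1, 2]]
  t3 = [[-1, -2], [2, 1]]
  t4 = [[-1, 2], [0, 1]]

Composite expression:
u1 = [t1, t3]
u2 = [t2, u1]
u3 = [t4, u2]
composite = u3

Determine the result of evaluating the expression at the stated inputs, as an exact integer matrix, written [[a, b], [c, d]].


[t1, t3] = [[0, 2], [2, 0]]
[t2, [t1, t3]] = [[-2, -4], [4, 2]]
[t4, [t2, [t1, t3]]] = [[8, 16], [8, -8]]

[[8, 16], [8, -8]]
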